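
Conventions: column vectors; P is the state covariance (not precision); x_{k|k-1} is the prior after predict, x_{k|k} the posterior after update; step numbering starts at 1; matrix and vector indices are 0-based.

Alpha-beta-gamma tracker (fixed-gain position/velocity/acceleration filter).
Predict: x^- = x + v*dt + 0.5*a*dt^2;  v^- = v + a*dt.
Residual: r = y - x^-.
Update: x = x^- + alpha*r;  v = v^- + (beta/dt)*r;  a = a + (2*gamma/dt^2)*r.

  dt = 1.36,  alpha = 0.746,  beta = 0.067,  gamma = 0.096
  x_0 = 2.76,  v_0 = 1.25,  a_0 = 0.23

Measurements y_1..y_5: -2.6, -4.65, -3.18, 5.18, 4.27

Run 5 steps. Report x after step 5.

x_post = 3.1725

step 1: x_pred=4.6727  r=-7.2727  x^+=-0.7527  v^+=1.2045  a^+=-0.5250
step 2: x_pred=0.3999  r=-5.0499  x^+=-3.3673  v^+=0.2418  a^+=-1.0492
step 3: x_pred=-4.0087  r=0.8287  x^+=-3.3905  v^+=-1.1442  a^+=-0.9631
step 4: x_pred=-5.8374  r=11.0174  x^+=2.3816  v^+=-1.9113  a^+=0.1805
step 5: x_pred=-0.0509  r=4.3209  x^+=3.1725  v^+=-1.4529  a^+=0.6291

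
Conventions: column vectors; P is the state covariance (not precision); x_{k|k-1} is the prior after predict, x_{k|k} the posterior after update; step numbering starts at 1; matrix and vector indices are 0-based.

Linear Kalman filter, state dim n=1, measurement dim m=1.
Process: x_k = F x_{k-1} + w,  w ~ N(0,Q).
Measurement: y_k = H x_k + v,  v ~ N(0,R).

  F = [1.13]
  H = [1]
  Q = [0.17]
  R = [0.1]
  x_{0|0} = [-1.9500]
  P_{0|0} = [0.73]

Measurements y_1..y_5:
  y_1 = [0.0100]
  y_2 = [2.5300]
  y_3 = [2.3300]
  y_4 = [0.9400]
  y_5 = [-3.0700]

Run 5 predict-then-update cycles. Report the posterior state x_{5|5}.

x_post = [-1.7916]

step 1: x^-=[-2.2035]  P^-=[1.1021]  S=[1.2021]  K=[0.9168]  nu=[2.2135]  x^+=[-0.1741]  P^+=[0.0917]
step 2: x^-=[-0.1968]  P^-=[0.2871]  S=[0.3871]  K=[0.7416]  nu=[2.7268]  x^+=[1.8255]  P^+=[0.0742]
step 3: x^-=[2.0629]  P^-=[0.2647]  S=[0.3647]  K=[0.7258]  nu=[0.2671]  x^+=[2.2567]  P^+=[0.0726]
step 4: x^-=[2.5501]  P^-=[0.2627]  S=[0.3627]  K=[0.7243]  nu=[-1.6101]  x^+=[1.3840]  P^+=[0.0724]
step 5: x^-=[1.5639]  P^-=[0.2625]  S=[0.3625]  K=[0.7241]  nu=[-4.6339]  x^+=[-1.7916]  P^+=[0.0724]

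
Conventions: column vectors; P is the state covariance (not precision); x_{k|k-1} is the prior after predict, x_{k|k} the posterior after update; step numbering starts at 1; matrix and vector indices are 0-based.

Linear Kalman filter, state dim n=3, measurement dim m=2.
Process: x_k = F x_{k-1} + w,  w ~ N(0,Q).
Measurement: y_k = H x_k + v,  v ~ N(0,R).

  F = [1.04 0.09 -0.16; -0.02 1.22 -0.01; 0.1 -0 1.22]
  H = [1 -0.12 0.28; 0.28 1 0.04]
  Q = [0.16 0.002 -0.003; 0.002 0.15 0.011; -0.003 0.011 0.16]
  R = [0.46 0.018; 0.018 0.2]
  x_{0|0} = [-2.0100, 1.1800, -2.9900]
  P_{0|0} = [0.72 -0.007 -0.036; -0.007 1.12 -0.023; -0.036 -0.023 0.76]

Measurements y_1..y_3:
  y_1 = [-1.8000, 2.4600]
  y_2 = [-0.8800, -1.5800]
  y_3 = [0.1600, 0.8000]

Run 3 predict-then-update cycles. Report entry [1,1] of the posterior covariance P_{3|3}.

step 1: x^-=[-1.5058, 1.5097, -3.8488]  P^-=[0.9786 0.1071 -0.1242; 0.1071 1.8183 -0.0339; -0.1242 -0.0339 1.2896]  S=[1.4729 0.1678; 0.1678 2.1515]  K=[0.6176 0.1267; -0.1812 0.8725; 0.1660 -0.0209]  nu=[0.9646, 1.5259]  x^+=[-0.7167, 2.6663, -3.7205]  P^+=[0.3559 -0.0524 -0.2708; -0.0524 0.1849 0.0247; -0.2708 0.0247 1.2492]
step 2: x^-=[0.0899, 3.3044, -4.6107]  P^-=[0.6581 -0.0524 -0.5469; -0.0524 0.4274 0.0323; -0.5469 0.0323 1.9568]  S=[0.9818 0.0664; 0.0664 0.6431]  K=[0.5127 0.1181; -0.1409 0.6583; 0.0016 -0.0664]  nu=[0.7177, -4.7251]  x^+=[-0.1004, 0.0927, -4.2959]  P^+=[0.3830 -0.0528 -0.5404; -0.0528 0.1415 0.0599; -0.5404 0.0599 1.9540]
step 3: x^-=[0.5913, 0.1581, -5.2510]  P^-=[0.7936 -0.0620 -1.0155; -0.0620 0.3619 0.0828; -1.0155 0.0828 2.9403]  S=[0.9300 0.0724; 0.0724 0.5779]  K=[0.5448 0.1387; -0.1366 0.6189; -0.2081 -0.1191]  nu=[1.0580, 0.6864]  x^+=[1.2629, 0.4384, -5.5529]  P^+=[0.4955 -0.0654 -0.8937; -0.0654 0.1354 0.1072; -0.8937 0.1072 2.8883]

P_post[1,1] = 0.1354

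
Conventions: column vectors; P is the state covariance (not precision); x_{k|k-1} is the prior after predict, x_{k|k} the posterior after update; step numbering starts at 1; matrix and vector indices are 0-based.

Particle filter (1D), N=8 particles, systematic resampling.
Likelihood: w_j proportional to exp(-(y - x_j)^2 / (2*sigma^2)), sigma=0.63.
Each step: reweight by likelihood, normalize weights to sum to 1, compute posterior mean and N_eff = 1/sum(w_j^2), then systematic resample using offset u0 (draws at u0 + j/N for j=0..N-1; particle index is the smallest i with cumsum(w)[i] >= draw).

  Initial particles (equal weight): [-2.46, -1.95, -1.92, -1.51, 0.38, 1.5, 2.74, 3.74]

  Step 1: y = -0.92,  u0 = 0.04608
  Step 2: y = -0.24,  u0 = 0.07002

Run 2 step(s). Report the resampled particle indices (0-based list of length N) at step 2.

resampled_idx = [2, 4, 5, 6, 7, 7, 7, 7]

step 1: w=[0.0370, 0.1930, 0.2084, 0.4737, 0.0874, 0.0005, 0.0000, 0.0000]  mean=-1.5490  Neff=3.1835  idx=[1, 1, 2, 2, 3, 3, 3, 4]
step 2: w=[0.0225, 0.0225, 0.0256, 0.0256, 0.1174, 0.1174, 0.1174, 0.5517]  mean=-0.5080  Neff=2.8733  idx=[2, 4, 5, 6, 7, 7, 7, 7]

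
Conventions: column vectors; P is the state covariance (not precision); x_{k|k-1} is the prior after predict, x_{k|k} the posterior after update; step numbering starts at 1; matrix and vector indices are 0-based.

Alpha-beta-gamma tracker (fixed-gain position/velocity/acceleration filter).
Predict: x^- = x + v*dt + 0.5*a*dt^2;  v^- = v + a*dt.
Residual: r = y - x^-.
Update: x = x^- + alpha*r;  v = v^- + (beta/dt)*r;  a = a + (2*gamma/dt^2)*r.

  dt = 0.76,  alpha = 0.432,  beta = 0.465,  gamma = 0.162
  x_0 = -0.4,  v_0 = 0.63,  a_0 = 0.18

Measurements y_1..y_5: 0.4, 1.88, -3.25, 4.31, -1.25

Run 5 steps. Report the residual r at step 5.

step 1: x_pred=0.1308  r=0.2692  x^+=0.2471  v^+=0.9315  a^+=0.3310
step 2: x_pred=1.0506  r=0.8294  x^+=1.4089  v^+=1.6905  a^+=0.7962
step 3: x_pred=2.9237  r=-6.1737  x^+=0.2566  v^+=-1.4816  a^+=-2.6668
step 4: x_pred=-1.6396  r=5.9496  x^+=0.9306  v^+=0.1318  a^+=0.6705
step 5: x_pred=1.2244  r=-2.4744  x^+=0.1555  v^+=-0.8726  a^+=-0.7175

resid = -2.4744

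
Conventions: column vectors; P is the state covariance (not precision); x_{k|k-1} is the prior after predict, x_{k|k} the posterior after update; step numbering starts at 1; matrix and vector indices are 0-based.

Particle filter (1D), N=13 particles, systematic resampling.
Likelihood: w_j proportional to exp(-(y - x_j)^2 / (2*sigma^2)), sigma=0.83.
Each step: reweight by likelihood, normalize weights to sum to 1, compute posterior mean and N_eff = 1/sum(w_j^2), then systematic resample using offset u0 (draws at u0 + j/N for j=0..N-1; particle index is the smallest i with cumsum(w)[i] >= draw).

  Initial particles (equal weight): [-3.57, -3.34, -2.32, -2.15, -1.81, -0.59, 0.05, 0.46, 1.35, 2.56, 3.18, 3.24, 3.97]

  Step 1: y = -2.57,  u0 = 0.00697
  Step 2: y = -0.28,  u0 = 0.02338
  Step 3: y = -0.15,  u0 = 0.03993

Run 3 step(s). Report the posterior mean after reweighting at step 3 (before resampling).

step 1: w=[0.1310, 0.1761, 0.2587, 0.2382, 0.1780, 0.0157, 0.0019, 0.0003, 0.0000, 0.0000, 0.0000, 0.0000, 0.0000]  mean=-2.4995  Neff=4.9068  idx=[0, 0, 1, 1, 2, 2, 2, 2, 3, 3, 3, 4, 4]
step 2: w=[0.0005, 0.0005, 0.0014, 0.0014, 0.0609, 0.0609, 0.0609, 0.0609, 0.0987, 0.0987, 0.0987, 0.2283, 0.2283]  mean=-2.0409  Neff=6.7430  idx=[4, 5, 6, 8, 8, 9, 10, 11, 11, 11, 12, 12, 12]
step 3: w=[0.0290, 0.0290, 0.0290, 0.0485, 0.0485, 0.0485, 0.0485, 0.1198, 0.1198, 0.1198, 0.1198, 0.1198, 0.1198]  mean=-1.9204  Neff=10.1986  idx=[1, 3, 5, 6, 7, 8, 8, 9, 10, 10, 11, 12, 12]

post_mean = -1.9204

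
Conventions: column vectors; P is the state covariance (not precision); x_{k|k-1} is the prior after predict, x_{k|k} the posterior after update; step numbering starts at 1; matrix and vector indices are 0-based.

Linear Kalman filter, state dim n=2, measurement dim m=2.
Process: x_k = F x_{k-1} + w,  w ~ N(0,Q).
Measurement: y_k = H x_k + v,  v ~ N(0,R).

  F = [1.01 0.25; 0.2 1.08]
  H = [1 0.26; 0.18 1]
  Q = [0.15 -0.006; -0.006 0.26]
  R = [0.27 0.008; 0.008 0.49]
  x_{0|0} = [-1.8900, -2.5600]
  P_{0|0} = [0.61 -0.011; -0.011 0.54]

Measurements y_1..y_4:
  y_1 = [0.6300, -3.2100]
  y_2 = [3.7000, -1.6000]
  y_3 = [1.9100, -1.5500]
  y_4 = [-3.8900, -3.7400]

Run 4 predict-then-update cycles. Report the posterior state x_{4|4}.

step 1: x^-=[-2.5489, -3.1428]  P^-=[0.8005 0.2505; 0.2505 0.9095]  S=[1.2622 0.6507; 0.6507 1.5156]  K=[0.7084 -0.0438; 0.0784 0.5962]  nu=[3.9960, 0.3916]  x^+=[0.2646, -2.5959]  P^+=[0.2046 -0.0526; -0.0526 0.3022]
step 2: x^-=[-0.3817, -2.7507]  P^-=[0.3510 0.0569; 0.0569 0.5980]  S=[0.6910 0.2862; 0.2862 1.1198]  K=[0.5424 -0.0314; 0.0921 0.5196]  nu=[4.7969, 1.2194]  x^+=[2.1817, -1.6753]  P^+=[0.1564 -0.0392; -0.0392 0.2624]
step 3: x^-=[1.7847, -1.3729]  P^-=[0.3061 0.0517; 0.0517 0.5554]  S=[0.6406 0.2616; 0.2616 1.0739]  K=[0.5089 -0.0245; 0.1015 0.5011]  nu=[0.4822, -0.4983]  x^+=[2.0424, -1.5737]  P^+=[0.1461 -0.0342; -0.0342 0.2525]
step 4: x^-=[1.6694, -1.2911]  P^-=[0.2975 0.0526; 0.0526 0.5456]  S=[0.6318 0.2585; 0.2585 1.0642]  K=[0.5016 -0.0221; 0.1048 0.4961]  nu=[-5.2237, -2.7494]  x^+=[-0.8903, -3.2028]  P^+=[0.1438 -0.0327; -0.0327 0.2498]

x_post = [-0.8903, -3.2028]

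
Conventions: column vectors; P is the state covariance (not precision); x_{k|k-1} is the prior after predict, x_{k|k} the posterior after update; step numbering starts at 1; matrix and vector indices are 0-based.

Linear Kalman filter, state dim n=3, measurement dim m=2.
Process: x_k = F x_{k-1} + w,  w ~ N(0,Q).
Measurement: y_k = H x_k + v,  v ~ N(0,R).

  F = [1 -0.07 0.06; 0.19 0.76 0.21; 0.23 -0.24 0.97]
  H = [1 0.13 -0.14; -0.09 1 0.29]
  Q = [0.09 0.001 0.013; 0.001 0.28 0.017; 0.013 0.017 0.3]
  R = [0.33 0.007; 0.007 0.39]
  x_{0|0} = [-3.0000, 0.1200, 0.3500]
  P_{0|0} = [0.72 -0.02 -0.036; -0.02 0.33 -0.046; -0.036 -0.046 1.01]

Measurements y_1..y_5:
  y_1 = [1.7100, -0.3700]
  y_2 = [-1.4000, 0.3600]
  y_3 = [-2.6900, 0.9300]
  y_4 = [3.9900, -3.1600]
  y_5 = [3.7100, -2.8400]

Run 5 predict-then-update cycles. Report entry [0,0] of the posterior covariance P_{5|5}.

P_post[0,0] = 0.1764

step 1: x^-=[-2.9874, -0.4053, -0.3793]  P^-=[0.8141 0.1086 0.2164; 0.1086 0.5178 0.1515; 0.2164 0.1515 1.3150]  S=[1.1408 0.1050; 0.1050 1.0820]  K=[0.6974 0.0230; 0.0895 0.5014; 0.0019 0.4742]  nu=[4.6970, -0.1236]  x^+=[0.2852, -0.0469, -0.4288]  P^+=[0.2554 -0.0120 0.1683; -0.0120 0.2272 -0.1106; 0.1683 -0.1106 1.0714]
step 2: x^-=[0.2628, -0.0715, -0.3391]  P^-=[0.3732 0.0759 0.3157; 0.0759 0.4424 0.1666; 0.3157 0.1666 1.4626]  S=[0.6646 0.1250; 0.1250 1.0249]  K=[0.4967 0.0700; 0.0786 0.4625; 0.0986 0.5367]  nu=[-1.7009, 0.5535]  x^+=[-0.5433, 0.0508, -0.2097]  P^+=[0.1955 -0.0127 0.2105; -0.0127 0.2099 -0.1039; 0.2105 -0.1039 1.1477]
step 3: x^-=[-0.5595, -0.1086, -0.3406]  P^-=[0.3186 0.0754 0.3472; 0.0754 0.4389 0.1970; 0.3472 0.1970 1.5460]  S=[0.6015 0.1320; 0.1320 1.0441]  K=[0.4465 0.0847; 0.0735 0.4593; 0.1345 0.5712]  nu=[-2.1641, 1.0871]  x^+=[-1.4337, 0.2316, -0.0108]  P^+=[0.1812 -0.0129 0.2253; -0.0129 0.2065 -0.0965; 0.2253 -0.0965 1.1742]
step 4: x^-=[-1.4506, -0.0987, -0.3958]  P^-=[0.3061 0.0765 0.3594; 0.0765 0.4410 0.2109; 0.3594 0.2109 1.5732]  S=[0.5859 0.1357; 0.1357 1.0556]  K=[0.4327 0.0895; 0.0715 0.4600; 0.1494 0.5821]  nu=[5.3980, -3.0771]  x^+=[0.6099, -1.1283, -1.3804]  P^+=[0.1774 -0.0130 0.2305; -0.0130 0.2057 -0.0930; 0.2305 -0.0930 1.1788]
step 5: x^-=[0.6060, -1.0315, -0.9279]  P^-=[0.3029 0.0771 0.3636; 0.0771 0.4422 0.2154; 0.3636 0.2154 1.5780]  S=[0.5817 0.1374; 0.1374 1.0594]  K=[0.4289 0.0910; 0.0708 0.4606; 0.1555 0.5842]  nu=[3.1082, -1.4849]  x^+=[1.8042, -1.4955, -1.3120]  P^+=[0.1764 -0.0130 0.2322; -0.0130 0.2055 -0.0916; 0.2322 -0.0916 1.1774]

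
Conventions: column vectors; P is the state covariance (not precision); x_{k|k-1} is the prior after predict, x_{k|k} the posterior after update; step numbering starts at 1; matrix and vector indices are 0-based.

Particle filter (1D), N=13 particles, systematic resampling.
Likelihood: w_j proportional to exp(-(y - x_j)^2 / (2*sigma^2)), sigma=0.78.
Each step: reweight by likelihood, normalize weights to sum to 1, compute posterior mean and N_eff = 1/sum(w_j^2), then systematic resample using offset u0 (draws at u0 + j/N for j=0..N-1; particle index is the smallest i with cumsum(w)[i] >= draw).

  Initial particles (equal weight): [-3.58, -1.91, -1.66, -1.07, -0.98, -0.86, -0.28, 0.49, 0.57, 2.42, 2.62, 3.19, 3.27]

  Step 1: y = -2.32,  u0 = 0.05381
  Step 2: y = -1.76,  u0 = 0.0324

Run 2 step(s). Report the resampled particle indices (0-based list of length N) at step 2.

step 1: w=[0.1061, 0.3408, 0.2736, 0.1084, 0.0895, 0.0679, 0.0128, 0.0006, 0.0004, 0.0000, 0.0000, 0.0000, 0.0000]  mean=-1.7501  Neff=4.4098  idx=[0, 1, 1, 1, 1, 1, 2, 2, 2, 3, 3, 4, 5]
step 2: w=[0.0063, 0.0942, 0.0942, 0.0942, 0.0942, 0.0942, 0.0952, 0.0952, 0.0952, 0.0649, 0.0649, 0.0582, 0.0493]  mean=-1.6343  Neff=11.6548  idx=[1, 2, 2, 3, 4, 5, 6, 6, 7, 8, 9, 10, 12]

resampled_idx = [1, 2, 2, 3, 4, 5, 6, 6, 7, 8, 9, 10, 12]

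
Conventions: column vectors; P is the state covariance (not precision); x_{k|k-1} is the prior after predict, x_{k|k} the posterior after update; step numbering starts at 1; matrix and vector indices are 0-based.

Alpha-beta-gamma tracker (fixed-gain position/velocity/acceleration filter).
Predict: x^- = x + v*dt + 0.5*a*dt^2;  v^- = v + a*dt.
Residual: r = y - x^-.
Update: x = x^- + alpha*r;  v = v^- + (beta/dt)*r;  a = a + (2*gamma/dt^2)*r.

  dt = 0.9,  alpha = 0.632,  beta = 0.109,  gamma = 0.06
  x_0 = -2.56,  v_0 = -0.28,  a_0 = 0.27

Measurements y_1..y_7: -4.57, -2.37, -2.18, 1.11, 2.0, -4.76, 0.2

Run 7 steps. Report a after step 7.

a_post = -0.2292

step 1: x_pred=-2.7027  r=-1.8674  x^+=-3.8828  v^+=-0.2632  a^+=-0.0066
step 2: x_pred=-4.1223  r=1.7523  x^+=-3.0149  v^+=-0.0569  a^+=0.2530
step 3: x_pred=-2.9636  r=0.7836  x^+=-2.4684  v^+=0.2657  a^+=0.3691
step 4: x_pred=-2.0798  r=3.1898  x^+=-0.0639  v^+=0.9841  a^+=0.8416
step 5: x_pred=1.1627  r=0.8373  x^+=1.6919  v^+=1.8430  a^+=0.9657
step 6: x_pred=3.7417  r=-8.5017  x^+=-1.6314  v^+=1.6824  a^+=-0.2938
step 7: x_pred=-0.2362  r=0.4362  x^+=0.0395  v^+=1.4708  a^+=-0.2292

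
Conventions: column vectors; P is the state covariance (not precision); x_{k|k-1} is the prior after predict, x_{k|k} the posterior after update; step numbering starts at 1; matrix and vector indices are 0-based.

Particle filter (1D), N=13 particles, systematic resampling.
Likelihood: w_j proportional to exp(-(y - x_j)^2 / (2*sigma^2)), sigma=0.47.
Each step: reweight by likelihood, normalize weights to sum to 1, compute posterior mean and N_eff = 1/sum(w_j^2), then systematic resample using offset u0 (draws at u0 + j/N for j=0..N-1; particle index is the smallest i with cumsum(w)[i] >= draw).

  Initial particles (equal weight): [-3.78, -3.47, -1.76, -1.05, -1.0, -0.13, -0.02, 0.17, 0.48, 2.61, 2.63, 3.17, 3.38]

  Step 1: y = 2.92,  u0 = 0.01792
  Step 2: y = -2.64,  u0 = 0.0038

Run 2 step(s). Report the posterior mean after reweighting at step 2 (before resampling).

post_mean = 2.6164

step 1: w=[0.0000, 0.0000, 0.0000, 0.0000, 0.0000, 0.0000, 0.0000, 0.0000, 0.0000, 0.2580, 0.2651, 0.2783, 0.1986]  mean=2.9241  Neff=3.9411  idx=[9, 9, 9, 9, 10, 10, 10, 11, 11, 11, 11, 12, 12]
step 2: w=[0.1706, 0.1706, 0.1706, 0.1706, 0.1059, 0.1059, 0.1059, 0.0000, 0.0000, 0.0000, 0.0000, 0.0000, 0.0000]  mean=2.6164  Neff=6.6660  idx=[0, 0, 0, 1, 1, 2, 2, 3, 3, 4, 4, 5, 6]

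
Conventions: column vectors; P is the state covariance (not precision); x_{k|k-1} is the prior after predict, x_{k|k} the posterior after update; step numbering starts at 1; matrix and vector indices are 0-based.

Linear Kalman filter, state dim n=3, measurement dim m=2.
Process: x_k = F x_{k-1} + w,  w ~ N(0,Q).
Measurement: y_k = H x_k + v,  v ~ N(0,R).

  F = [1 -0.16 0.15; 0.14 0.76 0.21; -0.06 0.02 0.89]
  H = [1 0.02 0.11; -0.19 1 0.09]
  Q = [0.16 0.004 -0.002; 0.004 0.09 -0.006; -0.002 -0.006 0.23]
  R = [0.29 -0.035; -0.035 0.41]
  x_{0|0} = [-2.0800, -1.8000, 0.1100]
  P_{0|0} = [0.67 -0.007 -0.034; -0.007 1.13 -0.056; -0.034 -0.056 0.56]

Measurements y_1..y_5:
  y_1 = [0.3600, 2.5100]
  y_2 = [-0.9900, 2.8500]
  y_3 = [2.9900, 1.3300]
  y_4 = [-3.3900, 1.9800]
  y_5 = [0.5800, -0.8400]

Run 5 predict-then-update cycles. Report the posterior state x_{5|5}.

step 1: x^-=[-1.7755, -1.6361, 0.1867]  P^-=[0.8663 -0.0395 0.0066; -0.0395 0.7592 0.0686; 0.0066 0.0686 0.6781]  S=[1.1649 -0.2089; -0.2089 1.2330]  K=[0.7363 -0.0403; 0.1011 0.6439; 0.0923 0.1197]  nu=[2.1477, 3.7920]  x^+=[-0.3468, 1.0226, 0.8391]  P^+=[0.2203 0.0040 -0.0490; 0.0040 0.2632 -0.0224; -0.0490 -0.0224 0.6551]
step 2: x^-=[-0.3846, 0.9048, 0.7881]  P^-=[0.3868 0.0133 0.0314; 0.0133 0.2661 0.0977; 0.0314 0.0977 0.7542]  S=[0.6939 -0.0694; -0.0694 0.7076]  K=[0.5602 -0.0262; 0.0816 0.3929; 0.1921 0.2444]  nu=[-0.7102, 1.8012]  x^+=[-0.8296, 1.5545, 1.0918]  P^+=[0.1665 0.0040 -0.0296; 0.0040 0.1567 0.0255; -0.0296 0.0255 0.6929]
step 3: x^-=[-0.9145, 1.2946, 1.0525]  P^-=[0.3348 0.0282 0.0505; 0.0282 0.2216 0.1384; 0.0505 0.1384 0.7835]  S=[0.6472 -0.0393; -0.0393 0.6624]  K=[0.5258 -0.0153; 0.0953 0.3508; 0.2346 0.3147]  nu=[3.7629, -0.2331]  x^+=[1.0676, 1.5714, 1.8621]  P^+=[0.1551 0.0066 -0.0198; 0.0066 0.1368 0.0551; -0.0198 0.0551 0.6881]
step 4: x^-=[1.0955, 1.7348, 1.6246]  P^-=[0.3234 0.0355 0.0552; 0.0355 0.2202 0.1584; 0.0552 0.1584 0.7797]  S=[0.6372 -0.0275; -0.0275 0.6614]  K=[0.5177 -0.0103; 0.1049 0.3487; 0.2409 0.3398]  nu=[-4.6989, 0.3071]  x^+=[-1.3404, 1.3488, 0.5971]  P^+=[0.1522 0.0081 -0.0172; 0.0081 0.1348 0.0672; -0.0172 0.0672 0.6709]
step 5: x^-=[-1.4667, 0.9628, 0.6388]  P^-=[0.3198 0.0375 0.0537; 0.0375 0.2226 0.1636; 0.0537 0.1636 0.7662]  S=[0.6332 -0.0244; -0.0244 0.6637]  K=[0.5152 -0.0089; 0.1082 0.3508; 0.2364 0.3437]  nu=[1.9571, -2.1390]  x^+=[-0.4394, 0.4241, 0.3662]  P^+=[0.1514 0.0086 -0.0171; 0.0086 0.1354 0.0703; -0.0171 0.0703 0.6564]

x_post = [-0.4394, 0.4241, 0.3662]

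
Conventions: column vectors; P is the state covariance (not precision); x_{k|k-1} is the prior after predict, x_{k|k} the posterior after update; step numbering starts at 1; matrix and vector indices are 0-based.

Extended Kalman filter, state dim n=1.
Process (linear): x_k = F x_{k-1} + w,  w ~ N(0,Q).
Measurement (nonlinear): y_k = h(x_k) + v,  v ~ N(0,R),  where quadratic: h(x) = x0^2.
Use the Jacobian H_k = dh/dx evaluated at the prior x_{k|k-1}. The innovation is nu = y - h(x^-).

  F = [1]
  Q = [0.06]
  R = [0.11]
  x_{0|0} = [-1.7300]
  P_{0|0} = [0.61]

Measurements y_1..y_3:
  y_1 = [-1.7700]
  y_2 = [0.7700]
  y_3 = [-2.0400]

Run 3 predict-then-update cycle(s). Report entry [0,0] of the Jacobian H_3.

step 1: x^-=[-1.7300]  P^-=[0.6700]  H_jac=[-3.4600]  S=[8.1310]  K=[-0.2851]  nu=[-4.7629]  x^+=[-0.3721]  P^+=[0.0091]
step 2: x^-=[-0.3721]  P^-=[0.0691]  H_jac=[-0.7441]  S=[0.1482]  K=[-0.3467]  nu=[0.6316]  x^+=[-0.5910]  P^+=[0.0512]
step 3: x^-=[-0.5910]  P^-=[0.1112]  H_jac=[-1.1820]  S=[0.2654]  K=[-0.4954]  nu=[-2.3893]  x^+=[0.5927]  P^+=[0.0461]

H_jac[0,0] = -1.1820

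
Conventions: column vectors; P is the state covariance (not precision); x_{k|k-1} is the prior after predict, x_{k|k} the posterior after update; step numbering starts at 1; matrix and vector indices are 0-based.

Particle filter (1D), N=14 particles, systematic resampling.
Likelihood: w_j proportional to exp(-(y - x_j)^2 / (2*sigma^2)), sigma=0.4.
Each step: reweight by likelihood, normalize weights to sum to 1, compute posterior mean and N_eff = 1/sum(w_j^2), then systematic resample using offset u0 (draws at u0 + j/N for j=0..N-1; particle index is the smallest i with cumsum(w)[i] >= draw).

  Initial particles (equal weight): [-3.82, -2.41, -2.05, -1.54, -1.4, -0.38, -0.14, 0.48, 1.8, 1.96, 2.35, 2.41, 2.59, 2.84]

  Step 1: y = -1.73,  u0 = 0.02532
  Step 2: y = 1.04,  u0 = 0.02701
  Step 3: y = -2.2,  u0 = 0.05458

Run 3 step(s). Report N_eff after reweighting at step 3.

N_eff = 12.9994

step 1: w=[0.0000, 0.0917, 0.2825, 0.3475, 0.2768, 0.0013, 0.0001, 0.0000, 0.0000, 0.0000, 0.0000, 0.0000, 0.0000, 0.0000]  mean=-1.7234  Neff=3.5012  idx=[1, 2, 2, 2, 2, 3, 3, 3, 3, 3, 4, 4, 4, 4]
step 2: w=[0.0000, 0.0000, 0.0000, 0.0000, 0.0000, 0.0244, 0.0244, 0.0244, 0.0244, 0.0244, 0.2195, 0.2195, 0.2195, 0.2195]  mean=-1.4171  Neff=5.1106  idx=[6, 9, 10, 10, 10, 11, 11, 11, 12, 12, 12, 13, 13, 13]
step 3: w=[0.1200, 0.1200, 0.0633, 0.0633, 0.0633, 0.0633, 0.0633, 0.0633, 0.0633, 0.0633, 0.0633, 0.0633, 0.0633, 0.0633]  mean=-1.4336  Neff=12.9994  idx=[0, 1, 1, 2, 3, 4, 5, 6, 8, 9, 10, 11, 12, 13]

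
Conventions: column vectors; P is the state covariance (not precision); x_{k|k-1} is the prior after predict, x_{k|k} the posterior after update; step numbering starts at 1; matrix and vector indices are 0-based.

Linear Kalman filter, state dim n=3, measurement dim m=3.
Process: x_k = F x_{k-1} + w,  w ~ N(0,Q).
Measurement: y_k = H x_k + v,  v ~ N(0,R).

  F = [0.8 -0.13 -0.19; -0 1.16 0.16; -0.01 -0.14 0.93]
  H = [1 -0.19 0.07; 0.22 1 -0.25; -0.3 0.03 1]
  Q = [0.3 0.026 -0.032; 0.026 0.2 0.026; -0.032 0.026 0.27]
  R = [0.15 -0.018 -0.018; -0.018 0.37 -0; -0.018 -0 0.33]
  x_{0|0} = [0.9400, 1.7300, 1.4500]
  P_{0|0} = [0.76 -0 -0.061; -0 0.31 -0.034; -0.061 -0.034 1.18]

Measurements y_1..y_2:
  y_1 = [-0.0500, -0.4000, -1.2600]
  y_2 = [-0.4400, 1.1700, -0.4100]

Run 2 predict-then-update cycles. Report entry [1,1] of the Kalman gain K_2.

K[1,1] = 0.5656

step 1: x^-=[0.2516, 2.2388, 1.0969]  P^-=[0.8511 -0.0562 -0.2832; -0.0562 0.6347 0.1154; -0.2832 0.1154 1.3067]  S=[1.0091 0.0519 -0.4893; 0.0519 1.0763 -0.3163; -0.4893 -0.3163 1.8918]  K=[0.8002 0.1323 -0.0565; -0.1265 0.6010 0.1478; 0.1656 -0.0345 0.7746]  nu=[0.0470, -2.4199, -2.3486]  x^+=[0.1016, 0.4316, -0.6309]  P^+=[0.1201 0.0088 0.0027; 0.0088 0.2344 0.0466; 0.0027 0.0466 0.2520]
step 2: x^-=[0.1450, 0.3997, -0.6481]  P^-=[0.3896 -0.0197 -0.0766; -0.0197 0.5391 0.0746; -0.0766 0.0746 0.4804]  S=[0.5562 -0.0353 -0.1950; -0.0353 0.9204 -0.0724; -0.1950 -0.0724 0.8967]  K=[0.6843 0.1141 -0.0583; -0.1305 0.5656 0.1251; 0.1011 -0.0179 0.5844]  nu=[-0.4637, 0.5764, 0.2696]  x^+=[-0.1223, 0.8199, -0.5477]  P^+=[0.1030 0.0070 -0.0009; 0.0070 0.2199 0.0392; -0.0009 0.0392 0.1896]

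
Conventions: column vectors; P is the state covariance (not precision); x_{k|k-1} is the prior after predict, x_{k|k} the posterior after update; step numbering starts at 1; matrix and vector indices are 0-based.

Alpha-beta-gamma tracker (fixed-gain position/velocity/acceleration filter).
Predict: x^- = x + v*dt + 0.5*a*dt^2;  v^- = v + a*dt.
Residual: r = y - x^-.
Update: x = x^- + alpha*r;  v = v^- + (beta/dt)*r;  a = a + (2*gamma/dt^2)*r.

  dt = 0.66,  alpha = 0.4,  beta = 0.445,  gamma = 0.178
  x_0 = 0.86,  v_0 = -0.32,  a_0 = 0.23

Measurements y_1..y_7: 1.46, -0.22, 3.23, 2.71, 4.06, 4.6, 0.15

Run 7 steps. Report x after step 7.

step 1: x_pred=0.6989  r=0.7611  x^+=1.0033  v^+=0.3450  a^+=0.8520
step 2: x_pred=1.4166  r=-1.6366  x^+=0.7620  v^+=-0.1962  a^+=-0.4855
step 3: x_pred=0.5268  r=2.7032  x^+=1.6081  v^+=1.3061  a^+=1.7238
step 4: x_pred=2.8455  r=-0.1355  x^+=2.7913  v^+=2.3524  a^+=1.6130
step 5: x_pred=4.6952  r=-0.6352  x^+=4.4411  v^+=2.9887  a^+=1.0939
step 6: x_pred=6.6519  r=-2.0519  x^+=5.8312  v^+=2.3272  a^+=-0.5831
step 7: x_pred=7.2401  r=-7.0901  x^+=4.4041  v^+=-2.8381  a^+=-6.3776

x_post = 4.4041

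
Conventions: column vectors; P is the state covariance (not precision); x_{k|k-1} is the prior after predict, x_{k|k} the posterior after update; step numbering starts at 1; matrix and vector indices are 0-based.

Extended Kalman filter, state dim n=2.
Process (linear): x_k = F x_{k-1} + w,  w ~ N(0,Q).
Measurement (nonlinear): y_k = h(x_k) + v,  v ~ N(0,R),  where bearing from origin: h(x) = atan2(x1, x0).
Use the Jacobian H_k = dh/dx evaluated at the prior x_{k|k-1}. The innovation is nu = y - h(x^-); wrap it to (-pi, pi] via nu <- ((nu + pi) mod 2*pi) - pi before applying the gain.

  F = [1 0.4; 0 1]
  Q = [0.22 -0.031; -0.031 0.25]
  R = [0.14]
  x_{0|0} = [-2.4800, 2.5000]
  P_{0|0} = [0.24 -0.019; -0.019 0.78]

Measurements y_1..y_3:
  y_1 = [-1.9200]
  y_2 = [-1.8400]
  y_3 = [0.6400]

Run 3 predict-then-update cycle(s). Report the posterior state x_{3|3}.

x_post = [-4.6739, 0.7619]

step 1: x^-=[-1.4800, 2.5000]  P^-=[0.5696 0.2620; 0.2620 1.0300]  H_jac=[-0.2962 -0.1753]  S=[0.2489]  K=[-0.8626; -1.0376]  nu=[2.2579]  x^+=[-3.4276, 0.1573]  P^+=[0.3844 0.0393; 0.0393 0.7621]
step 2: x^-=[-3.3647, 0.1573]  P^-=[0.7578 0.3131; 0.3131 1.0121]  H_jac=[-0.0139 -0.2966]  S=[0.2317]  K=[-0.4460; -1.3140]  nu=[1.3483]  x^+=[-3.9660, -1.6143]  P^+=[0.7117 0.1773; 0.1773 0.6120]
step 3: x^-=[-4.6118, -1.6143]  P^-=[1.1715 0.3911; 0.3911 0.8620]  H_jac=[0.0676 -0.1932]  S=[0.1673]  K=[0.0219; -0.8372]  nu=[-2.8383]  x^+=[-4.6739, 0.7619]  P^+=[1.1714 0.3942; 0.3942 0.7447]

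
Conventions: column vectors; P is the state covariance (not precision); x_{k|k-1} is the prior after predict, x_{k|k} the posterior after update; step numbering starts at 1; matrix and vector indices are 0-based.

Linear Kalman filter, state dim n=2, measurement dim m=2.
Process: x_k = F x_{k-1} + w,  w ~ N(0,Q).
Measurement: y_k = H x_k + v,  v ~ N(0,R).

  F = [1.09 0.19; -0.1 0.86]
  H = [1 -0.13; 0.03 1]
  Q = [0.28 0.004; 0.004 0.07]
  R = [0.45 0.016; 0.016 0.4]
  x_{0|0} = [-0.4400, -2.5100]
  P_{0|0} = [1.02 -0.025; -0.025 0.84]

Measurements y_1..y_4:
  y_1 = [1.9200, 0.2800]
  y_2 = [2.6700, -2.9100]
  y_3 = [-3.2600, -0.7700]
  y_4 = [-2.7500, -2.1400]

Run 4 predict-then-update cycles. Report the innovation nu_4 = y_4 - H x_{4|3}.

step 1: x^-=[-0.9565, -2.1146]  P^-=[1.5118 0.0071; 0.0071 0.7058]  S=[1.9719 -0.0233; -0.0233 1.1076]  K=[0.7670 0.0635; -0.0354 0.6367]  nu=[2.6016, 2.4233]  x^+=[1.1928, -0.6638]  P^+=[0.3497 0.0272; 0.0272 0.2533]
step 2: x^-=[1.1740, -0.6902]  P^-=[0.7159 0.0322; 0.0322 0.2562]  S=[1.1618 0.0363; 0.0363 0.6587]  K=[0.6111 0.0479; -0.0131 0.3910]  nu=[1.4063, -2.2551]  x^+=[1.9253, -1.5905]  P^+=[0.2784 0.0206; 0.0206 0.1556]
step 3: x^-=[1.7964, -1.5603]  P^-=[0.6249 0.0180; 0.0180 0.1843]  S=[1.0734 0.0287; 0.0287 0.5860]  K=[0.5791 0.0343; -0.0140 0.3162]  nu=[-5.2593, 0.7364]  x^+=[-1.2240, -1.2537]  P^+=[0.2631 0.0151; 0.0151 0.1258]
step 4: x^-=[-1.5724, -0.9558]  P^-=[0.6034 0.0097; 0.0097 0.1631]  S=[1.0536 0.0226; 0.0226 0.5642]  K=[0.5709 0.0265; -0.0171 0.2902]  nu=[-1.3018, -1.1370]  x^+=[-2.3458, -1.2635]  P^+=[0.2589 0.0120; 0.0120 0.1155]

innov = [-1.3018, -1.1370]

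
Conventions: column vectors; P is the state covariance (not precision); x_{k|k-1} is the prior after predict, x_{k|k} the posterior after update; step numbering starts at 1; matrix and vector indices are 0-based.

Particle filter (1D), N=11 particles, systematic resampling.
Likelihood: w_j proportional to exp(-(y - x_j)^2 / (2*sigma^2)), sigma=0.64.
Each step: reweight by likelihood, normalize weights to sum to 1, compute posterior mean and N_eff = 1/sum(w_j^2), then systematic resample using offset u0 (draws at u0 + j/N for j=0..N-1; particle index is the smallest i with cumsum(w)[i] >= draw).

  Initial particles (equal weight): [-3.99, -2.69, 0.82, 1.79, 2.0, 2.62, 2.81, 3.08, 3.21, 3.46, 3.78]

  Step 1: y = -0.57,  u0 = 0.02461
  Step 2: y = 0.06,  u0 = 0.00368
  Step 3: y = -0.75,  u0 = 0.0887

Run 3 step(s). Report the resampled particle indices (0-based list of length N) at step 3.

step 1: w=[0.0000, 0.0414, 0.9443, 0.0111, 0.0031, 0.0000, 0.0000, 0.0000, 0.0000, 0.0000, 0.0000]  mean=0.6894  Neff=1.1192  idx=[1, 2, 2, 2, 2, 2, 2, 2, 2, 2, 2]
step 2: w=[0.0000, 0.1000, 0.1000, 0.1000, 0.1000, 0.1000, 0.1000, 0.1000, 0.1000, 0.1000, 0.1000]  mean=0.8199  Neff=10.0004  idx=[1, 1, 2, 3, 4, 5, 6, 7, 8, 9, 10]
step 3: w=[0.0909, 0.0909, 0.0909, 0.0909, 0.0909, 0.0909, 0.0909, 0.0909, 0.0909, 0.0909, 0.0909]  mean=0.8200  Neff=11.0000  idx=[0, 1, 2, 3, 4, 5, 6, 7, 8, 9, 10]

resampled_idx = [0, 1, 2, 3, 4, 5, 6, 7, 8, 9, 10]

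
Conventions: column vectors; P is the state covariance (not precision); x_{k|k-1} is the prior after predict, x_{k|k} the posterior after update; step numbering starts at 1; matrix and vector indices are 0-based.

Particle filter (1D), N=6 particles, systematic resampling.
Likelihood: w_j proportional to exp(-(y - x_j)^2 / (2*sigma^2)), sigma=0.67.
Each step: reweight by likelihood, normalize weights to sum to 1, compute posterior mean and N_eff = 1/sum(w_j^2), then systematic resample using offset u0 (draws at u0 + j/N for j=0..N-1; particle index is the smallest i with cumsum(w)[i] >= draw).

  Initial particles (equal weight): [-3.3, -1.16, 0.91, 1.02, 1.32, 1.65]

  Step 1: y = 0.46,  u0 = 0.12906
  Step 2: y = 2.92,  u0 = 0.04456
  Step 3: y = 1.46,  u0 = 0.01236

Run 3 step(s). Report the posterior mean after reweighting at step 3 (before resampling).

post_mean = 1.4386

step 1: w=[0.0000, 0.0244, 0.3624, 0.3202, 0.1992, 0.0938]  mean=1.0458  Neff=3.5344  idx=[2, 2, 3, 3, 4, 5]
step 2: w=[0.0394, 0.0394, 0.0637, 0.0637, 0.2050, 0.5888]  mean=1.4438  Neff=2.5005  idx=[1, 4, 4, 5, 5, 5]
step 3: w=[0.1286, 0.1762, 0.1762, 0.1730, 0.1730, 0.1730]  mean=1.4386  Neff=5.9376  idx=[0, 1, 2, 3, 4, 5]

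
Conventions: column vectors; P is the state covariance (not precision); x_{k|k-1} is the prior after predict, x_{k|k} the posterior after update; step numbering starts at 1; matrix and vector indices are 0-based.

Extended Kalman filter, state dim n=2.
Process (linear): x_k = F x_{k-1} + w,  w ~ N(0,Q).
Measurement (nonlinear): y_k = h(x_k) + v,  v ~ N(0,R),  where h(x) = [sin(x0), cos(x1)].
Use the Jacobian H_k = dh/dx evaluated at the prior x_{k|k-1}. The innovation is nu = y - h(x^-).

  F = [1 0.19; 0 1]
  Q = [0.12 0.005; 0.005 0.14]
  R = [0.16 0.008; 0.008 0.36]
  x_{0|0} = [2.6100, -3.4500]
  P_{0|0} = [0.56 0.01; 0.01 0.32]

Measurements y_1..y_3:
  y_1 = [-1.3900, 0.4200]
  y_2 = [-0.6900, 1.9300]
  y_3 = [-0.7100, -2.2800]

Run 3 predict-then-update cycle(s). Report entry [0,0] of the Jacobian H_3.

H_jac[0,0] = -0.9226

step 1: x^-=[1.9545, -3.4500]  P^-=[0.6954 0.0758; 0.0758 0.4600]  H_jac=[-0.3744 0.0000; 0.0000 -0.3035]  S=[0.2574 0.0166; 0.0166 0.4024]  K=[-1.0101 -0.0155; -0.0881 -0.3434]  nu=[-2.3173, 1.3728]  x^+=[4.2740, -3.7173]  P^+=[0.4321 0.0450; 0.0450 0.4096]
step 2: x^-=[3.5677, -3.7173]  P^-=[0.5839 0.1278; 0.1278 0.5496]  H_jac=[-0.9106 0.0000; 0.0000 -0.5444]  S=[0.6442 0.0714; 0.0714 0.5229]  K=[-0.8231 -0.0207; -0.1191 -0.5560]  nu=[-0.2767, 2.7688]  x^+=[3.7380, -5.2237]  P^+=[0.1448 0.0258; 0.0258 0.3694]
step 3: x^-=[2.7455, -5.2237]  P^-=[0.2880 0.1010; 0.1010 0.5094]  H_jac=[-0.9226 0.0000; 0.0000 -0.8721]  S=[0.4051 0.0893; 0.0893 0.7474]  K=[-0.6469 -0.0406; -0.1017 -0.5822]  nu=[-1.0958, -2.7693]  x^+=[3.5667, -3.4999]  P^+=[0.1125 0.0227; 0.0227 0.2413]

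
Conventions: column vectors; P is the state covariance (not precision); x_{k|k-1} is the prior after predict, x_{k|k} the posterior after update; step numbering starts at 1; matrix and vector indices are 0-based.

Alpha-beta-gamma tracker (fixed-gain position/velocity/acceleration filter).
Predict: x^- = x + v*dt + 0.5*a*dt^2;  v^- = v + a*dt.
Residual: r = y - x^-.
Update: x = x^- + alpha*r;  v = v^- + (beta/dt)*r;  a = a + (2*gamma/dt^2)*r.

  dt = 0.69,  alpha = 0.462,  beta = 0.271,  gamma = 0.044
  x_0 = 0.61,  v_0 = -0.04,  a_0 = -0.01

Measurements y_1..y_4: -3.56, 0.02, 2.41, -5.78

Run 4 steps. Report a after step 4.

step 1: x_pred=0.5800  r=-4.1400  x^+=-1.3327  v^+=-1.6729  a^+=-0.7752
step 2: x_pred=-2.6715  r=2.6915  x^+=-1.4280  v^+=-1.1507  a^+=-0.2777
step 3: x_pred=-2.2881  r=4.6981  x^+=-0.1176  v^+=0.5029  a^+=0.5906
step 4: x_pred=0.3700  r=-6.1500  x^+=-2.4713  v^+=-1.5050  a^+=-0.5461

a_post = -0.5461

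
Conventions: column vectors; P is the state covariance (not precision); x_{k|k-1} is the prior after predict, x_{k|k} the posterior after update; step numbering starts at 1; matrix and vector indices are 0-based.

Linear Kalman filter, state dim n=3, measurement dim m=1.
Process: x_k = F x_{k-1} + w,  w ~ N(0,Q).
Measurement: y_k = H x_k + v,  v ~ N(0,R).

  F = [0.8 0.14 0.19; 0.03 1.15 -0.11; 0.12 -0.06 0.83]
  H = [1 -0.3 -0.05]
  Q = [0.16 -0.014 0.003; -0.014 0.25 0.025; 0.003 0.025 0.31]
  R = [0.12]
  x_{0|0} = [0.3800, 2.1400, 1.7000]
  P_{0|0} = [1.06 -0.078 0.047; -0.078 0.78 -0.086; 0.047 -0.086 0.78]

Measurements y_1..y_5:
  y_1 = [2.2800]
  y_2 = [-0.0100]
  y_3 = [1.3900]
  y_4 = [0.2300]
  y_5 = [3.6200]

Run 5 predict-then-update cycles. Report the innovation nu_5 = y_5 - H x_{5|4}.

innov = [2.9825]

step 1: x^-=[0.9266, 2.2854, 1.3282]  P^-=[0.8741 0.0273 0.2469; 0.0273 1.3080 -0.1889; 0.2469 -0.1889 0.8845]  S=[1.0673]  K=[0.7997; -0.3332; 0.2430]  nu=[2.1054]  x^+=[2.6104, 1.5838, 1.8399]  P^+=[0.1915 0.3117 0.0395; 0.3117 1.1895 -0.1025; 0.0395 -0.1025 0.8214]
step 2: x^-=[2.6596, 1.6973, 1.7453]  P^-=[0.4119 0.4290 0.1476; 0.4290 1.8804 -0.1870; 0.1476 -0.1870 0.8965]  S=[0.4256]  K=[0.6480; -0.2956; 0.3732]  nu=[-2.0732]  x^+=[1.3161, 2.3101, 0.9716]  P^+=[0.2331 0.5105 0.0446; 0.5105 1.8432 -0.1400; 0.0446 -0.1400 0.8372]
step 3: x^-=[1.5609, 2.5892, 0.8257]  P^-=[0.4960 0.7105 0.1420; 0.7105 2.7683 -0.2423; 0.1420 -0.2423 0.9122]  S=[0.4197]  K=[0.6571; -0.2570; 0.4028]  nu=[0.6471]  x^+=[1.9861, 2.4229, 1.0864]  P^+=[0.3148 0.7814 0.0309; 0.7814 2.7406 -0.1989; 0.0309 -0.1989 0.8441]
step 4: x^-=[2.1345, 2.7264, 0.9947]  P^-=[0.6195 1.0964 0.1193; 1.0964 3.9890 -0.3244; 0.1193 -0.3244 0.9206]  S=[0.4213]  K=[0.6756; -0.1996; 0.4049]  nu=[-1.0369]  x^+=[1.4341, 2.9333, 0.5749]  P^+=[0.4272 1.1532 0.0041; 1.1532 3.9722 -0.2903; 0.0041 -0.2903 0.8516]
step 5: x^-=[1.6671, 3.3531, 0.4732]  P^-=[0.7861 1.6245 0.0813; 1.6245 5.6670 -0.4472; 0.0813 -0.4472 0.9302]  S=[0.4223]  K=[0.6980; -0.1261; 0.4002]  nu=[2.9825]  x^+=[3.7488, 2.9770, 1.6668]  P^+=[0.5804 1.6616 -0.0366; 1.6616 5.6602 -0.4259; -0.0366 -0.4259 0.8626]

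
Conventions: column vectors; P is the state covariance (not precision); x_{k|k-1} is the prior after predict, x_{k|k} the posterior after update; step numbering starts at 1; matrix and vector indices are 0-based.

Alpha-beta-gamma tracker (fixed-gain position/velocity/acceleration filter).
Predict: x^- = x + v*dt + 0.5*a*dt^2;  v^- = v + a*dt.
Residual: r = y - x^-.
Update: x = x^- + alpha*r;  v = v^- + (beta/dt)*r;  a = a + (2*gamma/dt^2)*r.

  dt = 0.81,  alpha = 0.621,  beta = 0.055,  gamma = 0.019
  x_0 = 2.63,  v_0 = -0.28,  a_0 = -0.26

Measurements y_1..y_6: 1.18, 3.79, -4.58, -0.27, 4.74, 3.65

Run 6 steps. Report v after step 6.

v_post = -1.0750

step 1: x_pred=2.3179  r=-1.1379  x^+=1.6113  v^+=-0.5679  a^+=-0.3259
step 2: x_pred=1.0444  r=2.7456  x^+=2.7494  v^+=-0.6454  a^+=-0.1669
step 3: x_pred=2.1719  r=-6.7519  x^+=-2.0210  v^+=-1.2391  a^+=-0.5579
step 4: x_pred=-3.2077  r=2.9377  x^+=-1.3834  v^+=-1.4915  a^+=-0.3878
step 5: x_pred=-2.7187  r=7.4587  x^+=1.9131  v^+=-1.2992  a^+=0.0442
step 6: x_pred=0.8753  r=2.7747  x^+=2.5984  v^+=-1.0750  a^+=0.2049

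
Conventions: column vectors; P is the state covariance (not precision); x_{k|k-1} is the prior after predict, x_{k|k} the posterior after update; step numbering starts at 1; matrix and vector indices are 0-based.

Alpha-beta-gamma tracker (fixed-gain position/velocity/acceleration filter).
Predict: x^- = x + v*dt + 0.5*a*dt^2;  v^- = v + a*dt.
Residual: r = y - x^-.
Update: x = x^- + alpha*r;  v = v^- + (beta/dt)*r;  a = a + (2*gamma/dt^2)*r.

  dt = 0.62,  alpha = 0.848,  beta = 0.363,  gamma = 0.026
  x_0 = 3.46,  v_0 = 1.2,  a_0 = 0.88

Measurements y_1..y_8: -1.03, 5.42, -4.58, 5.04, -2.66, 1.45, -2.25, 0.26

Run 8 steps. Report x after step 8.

x_post = -0.1561

step 1: x_pred=4.3731  r=-5.4031  x^+=-0.2087  v^+=-1.4178  a^+=0.1491
step 2: x_pred=-1.0591  r=6.4791  x^+=4.4352  v^+=2.4680  a^+=1.0256
step 3: x_pred=6.1625  r=-10.7425  x^+=-2.9471  v^+=-3.1857  a^+=-0.4276
step 4: x_pred=-5.0045  r=10.0445  x^+=3.5132  v^+=2.4301  a^+=0.9311
step 5: x_pred=5.1988  r=-7.8588  x^+=-1.4655  v^+=-1.5939  a^+=-0.1320
step 6: x_pred=-2.4790  r=3.9290  x^+=0.8528  v^+=0.6247  a^+=0.3995
step 7: x_pred=1.3169  r=-3.5669  x^+=-1.7078  v^+=-1.2160  a^+=-0.0830
step 8: x_pred=-2.4777  r=2.7377  x^+=-0.1561  v^+=0.3355  a^+=0.2874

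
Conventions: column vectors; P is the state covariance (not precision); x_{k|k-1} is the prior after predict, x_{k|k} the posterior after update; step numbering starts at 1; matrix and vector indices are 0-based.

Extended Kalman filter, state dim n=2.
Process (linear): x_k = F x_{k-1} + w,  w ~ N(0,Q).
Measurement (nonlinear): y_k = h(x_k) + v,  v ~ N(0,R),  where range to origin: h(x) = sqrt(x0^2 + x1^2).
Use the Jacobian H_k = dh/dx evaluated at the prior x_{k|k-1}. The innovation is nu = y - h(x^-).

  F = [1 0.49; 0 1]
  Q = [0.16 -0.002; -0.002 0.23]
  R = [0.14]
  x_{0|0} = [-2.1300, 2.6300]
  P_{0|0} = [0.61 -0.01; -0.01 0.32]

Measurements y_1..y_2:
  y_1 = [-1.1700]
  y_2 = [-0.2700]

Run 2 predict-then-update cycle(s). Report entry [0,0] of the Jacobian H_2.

step 1: x^-=[-0.8413, 2.6300]  P^-=[0.8370 0.1448; 0.1448 0.5500]  H_jac=[-0.3047 0.9525]  S=[0.6326]  K=[-0.1851; 0.7583]  nu=[-3.9313]  x^+=[-0.1135, -0.3513]  P^+=[0.8154 0.2336; 0.2336 0.1862]
step 2: x^-=[-0.2857, -0.3513]  P^-=[1.2490 0.3228; 0.3228 0.4162]  H_jac=[-0.6309 -0.7758]  S=[1.2038]  K=[-0.8627; -0.4375]  nu=[-0.7228]  x^+=[0.3379, -0.0351]  P^+=[0.3531 -0.1315; -0.1315 0.1858]

H_jac[0,0] = -0.6309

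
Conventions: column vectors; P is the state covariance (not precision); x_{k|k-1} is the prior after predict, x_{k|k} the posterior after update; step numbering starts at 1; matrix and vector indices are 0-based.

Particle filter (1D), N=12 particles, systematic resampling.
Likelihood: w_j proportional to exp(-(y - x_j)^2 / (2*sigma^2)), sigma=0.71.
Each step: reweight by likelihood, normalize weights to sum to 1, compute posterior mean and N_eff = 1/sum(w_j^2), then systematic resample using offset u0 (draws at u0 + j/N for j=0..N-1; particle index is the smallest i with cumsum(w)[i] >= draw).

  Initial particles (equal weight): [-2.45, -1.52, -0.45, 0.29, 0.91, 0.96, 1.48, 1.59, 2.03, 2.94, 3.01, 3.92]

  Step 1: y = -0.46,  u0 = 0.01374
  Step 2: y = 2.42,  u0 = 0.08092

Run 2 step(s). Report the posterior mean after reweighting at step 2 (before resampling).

post_mean = 0.8013

step 1: w=[0.0087, 0.1457, 0.4439, 0.2541, 0.0690, 0.0601, 0.0106, 0.0069, 0.0009, 0.0000, 0.0000, 0.0000]  mean=-0.2198  Neff=3.4307  idx=[1, 1, 2, 2, 2, 2, 2, 2, 3, 3, 3, 5]
step 2: w=[0.0000, 0.0000, 0.0018, 0.0018, 0.0018, 0.0018, 0.0018, 0.0018, 0.0713, 0.0713, 0.0713, 0.7751]  mean=0.8013  Neff=1.6232  idx=[8, 10, 11, 11, 11, 11, 11, 11, 11, 11, 11, 11]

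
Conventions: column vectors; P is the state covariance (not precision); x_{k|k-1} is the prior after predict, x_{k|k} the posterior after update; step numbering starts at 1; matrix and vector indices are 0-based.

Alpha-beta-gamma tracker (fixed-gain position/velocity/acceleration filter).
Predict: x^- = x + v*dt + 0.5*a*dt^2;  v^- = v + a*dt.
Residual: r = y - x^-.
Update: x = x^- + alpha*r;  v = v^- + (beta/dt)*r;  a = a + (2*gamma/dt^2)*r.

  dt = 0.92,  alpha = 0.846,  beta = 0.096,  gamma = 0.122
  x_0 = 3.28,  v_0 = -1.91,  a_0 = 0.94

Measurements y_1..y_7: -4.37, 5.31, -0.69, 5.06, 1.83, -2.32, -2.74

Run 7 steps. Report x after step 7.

step 1: x_pred=1.9206  r=-6.2906  x^+=-3.4012  v^+=-1.7016  a^+=-0.8735
step 2: x_pred=-5.3364  r=10.6464  x^+=3.6705  v^+=-1.3943  a^+=2.1957
step 3: x_pred=3.3169  r=-4.0069  x^+=-0.0729  v^+=0.2076  a^+=1.0406
step 4: x_pred=0.5585  r=4.5015  x^+=4.3668  v^+=1.6347  a^+=2.3383
step 5: x_pred=6.8602  r=-5.0302  x^+=2.6047  v^+=3.2610  a^+=0.8881
step 6: x_pred=5.9806  r=-8.3006  x^+=-1.0417  v^+=3.2119  a^+=-1.5048
step 7: x_pred=1.2765  r=-4.0165  x^+=-2.1215  v^+=1.4084  a^+=-2.6626

x_post = -2.1215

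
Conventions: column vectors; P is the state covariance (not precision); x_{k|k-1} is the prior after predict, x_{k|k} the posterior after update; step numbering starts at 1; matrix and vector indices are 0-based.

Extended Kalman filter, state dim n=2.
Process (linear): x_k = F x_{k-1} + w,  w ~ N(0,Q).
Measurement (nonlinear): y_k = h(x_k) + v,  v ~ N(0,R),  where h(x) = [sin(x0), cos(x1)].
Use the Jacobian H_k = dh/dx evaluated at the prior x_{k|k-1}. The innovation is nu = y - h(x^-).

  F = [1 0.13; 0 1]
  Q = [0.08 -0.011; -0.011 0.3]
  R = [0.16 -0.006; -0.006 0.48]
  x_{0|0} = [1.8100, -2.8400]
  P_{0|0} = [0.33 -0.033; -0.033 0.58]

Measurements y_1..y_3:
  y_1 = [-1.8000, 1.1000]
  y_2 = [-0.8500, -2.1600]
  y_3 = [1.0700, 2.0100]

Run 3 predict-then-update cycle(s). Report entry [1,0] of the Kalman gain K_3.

step 1: x^-=[1.4408, -2.8400]  P^-=[0.4112 0.0314; 0.0314 0.8800]  H_jac=[0.1296 0.0000; 0.0000 0.2970]  S=[0.1669 -0.0048; -0.0048 0.5576]  K=[0.3199 0.0195; 0.0379 0.4691]  nu=[-2.7916, 2.0549]  x^+=[0.5877, -1.9818]  P^+=[0.3940 0.0250; 0.0250 0.7572]
step 2: x^-=[0.3301, -1.9818]  P^-=[0.4933 0.1124; 0.1124 1.0572]  H_jac=[0.9460 0.0000; 0.0000 0.9167]  S=[0.6015 0.0915; 0.0915 1.3685]  K=[0.7723 0.0237; 0.0698 0.7036]  nu=[-1.1741, -1.7605]  x^+=[-0.6183, -3.3023]  P^+=[0.1305 0.0073; 0.0073 0.3679]
step 3: x^-=[-1.0476, -3.3023]  P^-=[0.2186 0.0442; 0.0442 0.6679]  H_jac=[0.4996 0.0000; 0.0000 -0.1601]  S=[0.2146 -0.0095; -0.0095 0.4971]  K=[0.5088 -0.0045; 0.0934 -0.2133]  nu=[1.9362, 2.9971]  x^+=[-0.0759, -3.7607]  P^+=[0.1630 0.0325; 0.0325 0.6431]

K[1,0] = 0.0934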